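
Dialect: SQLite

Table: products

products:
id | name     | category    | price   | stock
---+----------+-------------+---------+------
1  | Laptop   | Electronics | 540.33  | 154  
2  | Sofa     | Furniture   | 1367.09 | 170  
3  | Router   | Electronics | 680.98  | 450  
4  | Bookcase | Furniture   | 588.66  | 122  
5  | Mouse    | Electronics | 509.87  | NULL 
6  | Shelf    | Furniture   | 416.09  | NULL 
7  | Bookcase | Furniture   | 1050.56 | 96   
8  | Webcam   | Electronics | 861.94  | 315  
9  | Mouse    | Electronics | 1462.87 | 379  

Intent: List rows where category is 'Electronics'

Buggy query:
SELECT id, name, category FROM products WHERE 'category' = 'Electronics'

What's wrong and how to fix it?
Bug: Single quotes denote string literals in SQL; the column name is being compared as a constant string

Fix: Reference the column as category without single quotes

Corrected query:
SELECT id, name, category FROM products WHERE category = 'Electronics'

Result:
id | name   | category   
---+--------+------------
1  | Laptop | Electronics
3  | Router | Electronics
5  | Mouse  | Electronics
8  | Webcam | Electronics
9  | Mouse  | Electronics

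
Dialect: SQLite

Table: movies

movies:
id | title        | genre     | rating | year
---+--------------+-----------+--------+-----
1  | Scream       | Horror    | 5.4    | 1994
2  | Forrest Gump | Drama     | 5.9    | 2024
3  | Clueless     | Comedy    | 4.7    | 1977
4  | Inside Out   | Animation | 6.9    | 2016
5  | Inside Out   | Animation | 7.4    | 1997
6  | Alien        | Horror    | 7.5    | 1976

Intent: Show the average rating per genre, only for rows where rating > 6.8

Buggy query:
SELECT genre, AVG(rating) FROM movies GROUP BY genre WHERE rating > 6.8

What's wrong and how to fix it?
Bug: Row-level WHERE must come before GROUP BY in the clause order

Fix: Place WHERE between FROM and GROUP BY

Corrected query:
SELECT genre, AVG(rating) FROM movies WHERE rating > 6.8 GROUP BY genre

Result:
genre     | AVG(rating)
----------+------------
Animation | 7.15       
Horror    | 7.5        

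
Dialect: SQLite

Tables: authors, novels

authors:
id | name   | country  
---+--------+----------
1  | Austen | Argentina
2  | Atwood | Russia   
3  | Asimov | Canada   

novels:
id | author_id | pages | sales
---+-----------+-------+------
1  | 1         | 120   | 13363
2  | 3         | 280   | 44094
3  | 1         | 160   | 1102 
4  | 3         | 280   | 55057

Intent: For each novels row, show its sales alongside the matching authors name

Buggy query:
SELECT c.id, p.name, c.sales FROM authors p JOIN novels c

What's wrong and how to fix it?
Bug: Missing join condition: each novels row is matched to all authors rows instead of just its own

Fix: Specify the join condition linking the foreign key to the parent id

Corrected query:
SELECT c.id, p.name, c.sales FROM authors p JOIN novels c ON c.author_id = p.id

Result:
id | name   | sales
---+--------+------
1  | Austen | 13363
2  | Asimov | 44094
3  | Austen | 1102 
4  | Asimov | 55057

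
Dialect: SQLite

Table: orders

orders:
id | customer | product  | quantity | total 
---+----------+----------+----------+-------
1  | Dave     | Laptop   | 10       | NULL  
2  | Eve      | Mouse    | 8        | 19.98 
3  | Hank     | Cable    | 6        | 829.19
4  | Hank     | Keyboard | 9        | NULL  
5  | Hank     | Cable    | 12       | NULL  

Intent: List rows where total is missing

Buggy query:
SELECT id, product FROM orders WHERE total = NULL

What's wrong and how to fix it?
Bug: '= NULL' is always unknown in SQL three-valued logic, so no rows match

Fix: Replace '= NULL' with 'IS NULL'

Corrected query:
SELECT id, product FROM orders WHERE total IS NULL

Result:
id | product 
---+---------
1  | Laptop  
4  | Keyboard
5  | Cable   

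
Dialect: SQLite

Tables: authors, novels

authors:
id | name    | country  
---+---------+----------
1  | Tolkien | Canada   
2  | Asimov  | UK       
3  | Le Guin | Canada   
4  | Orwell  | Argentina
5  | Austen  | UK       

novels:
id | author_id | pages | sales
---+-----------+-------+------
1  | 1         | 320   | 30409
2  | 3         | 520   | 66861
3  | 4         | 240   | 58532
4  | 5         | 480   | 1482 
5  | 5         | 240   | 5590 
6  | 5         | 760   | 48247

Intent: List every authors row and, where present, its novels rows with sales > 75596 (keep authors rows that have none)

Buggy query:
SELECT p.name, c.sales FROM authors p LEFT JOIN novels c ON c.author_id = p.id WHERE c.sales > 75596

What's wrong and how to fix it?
Bug: Filtering c.sales in WHERE discards the NULL rows produced by LEFT JOIN, turning it into an inner join

Fix: Put 'c.sales > 75596' in the JOIN's ON clause instead of WHERE

Corrected query:
SELECT p.name, c.sales FROM authors p LEFT JOIN novels c ON c.author_id = p.id AND c.sales > 75596

Result:
name    | sales
--------+------
Tolkien | NULL 
Asimov  | NULL 
Le Guin | NULL 
Orwell  | NULL 
Austen  | NULL 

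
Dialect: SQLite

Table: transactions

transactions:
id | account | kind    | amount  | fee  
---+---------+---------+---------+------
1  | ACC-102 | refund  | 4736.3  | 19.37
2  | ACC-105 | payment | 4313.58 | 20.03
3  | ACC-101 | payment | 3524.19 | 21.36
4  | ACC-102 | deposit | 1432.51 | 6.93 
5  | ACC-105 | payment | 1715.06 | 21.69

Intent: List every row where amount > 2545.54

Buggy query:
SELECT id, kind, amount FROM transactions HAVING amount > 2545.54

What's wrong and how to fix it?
Bug: HAVING filters the output of aggregation, but this query has no GROUP BY and no aggregate functions, so SQLite rejects it (HAVING clause on a non-aggregate query); the condition here is per row

Fix: Replace HAVING with WHERE since the condition applies to individual rows

Corrected query:
SELECT id, kind, amount FROM transactions WHERE amount > 2545.54

Result:
id | kind    | amount 
---+---------+--------
1  | refund  | 4736.3 
2  | payment | 4313.58
3  | payment | 3524.19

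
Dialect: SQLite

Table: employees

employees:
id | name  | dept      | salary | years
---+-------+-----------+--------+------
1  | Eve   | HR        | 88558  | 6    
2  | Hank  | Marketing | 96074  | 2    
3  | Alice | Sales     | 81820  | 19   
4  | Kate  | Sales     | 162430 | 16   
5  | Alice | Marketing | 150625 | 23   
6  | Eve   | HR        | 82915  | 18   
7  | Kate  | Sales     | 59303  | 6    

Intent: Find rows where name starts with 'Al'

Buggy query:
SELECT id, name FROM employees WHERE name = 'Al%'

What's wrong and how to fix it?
Bug: '=' compares the literal string including the % character; pattern matching needs LIKE

Fix: Replace '=' with LIKE so 'Al%' is treated as a pattern

Corrected query:
SELECT id, name FROM employees WHERE name LIKE 'Al%'

Result:
id | name 
---+------
3  | Alice
5  | Alice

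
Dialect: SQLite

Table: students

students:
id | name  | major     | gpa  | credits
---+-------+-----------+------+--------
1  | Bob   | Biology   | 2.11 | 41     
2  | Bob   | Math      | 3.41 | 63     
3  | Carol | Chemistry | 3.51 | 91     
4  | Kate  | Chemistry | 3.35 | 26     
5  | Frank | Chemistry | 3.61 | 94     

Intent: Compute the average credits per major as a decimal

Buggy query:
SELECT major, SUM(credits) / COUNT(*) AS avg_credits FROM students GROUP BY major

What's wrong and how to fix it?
Bug: SUM(credits) and COUNT(*) are both integers; the division truncates the fractional part

Fix: Multiply by 1.0 (or CAST to REAL) to force floating-point division

Corrected query:
SELECT major, SUM(credits) * 1.0 / COUNT(*) AS avg_credits FROM students GROUP BY major

Result:
major     | avg_credits
----------+------------
Biology   | 41         
Chemistry | 70.333333  
Math      | 63         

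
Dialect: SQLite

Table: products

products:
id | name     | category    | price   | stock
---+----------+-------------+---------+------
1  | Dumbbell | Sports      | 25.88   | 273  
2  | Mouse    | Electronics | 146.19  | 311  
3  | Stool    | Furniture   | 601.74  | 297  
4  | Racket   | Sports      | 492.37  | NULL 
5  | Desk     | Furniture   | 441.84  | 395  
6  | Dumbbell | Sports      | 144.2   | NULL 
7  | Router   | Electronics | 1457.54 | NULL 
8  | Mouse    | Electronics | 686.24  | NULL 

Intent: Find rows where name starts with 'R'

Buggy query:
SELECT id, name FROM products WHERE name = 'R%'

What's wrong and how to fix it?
Bug: '=' compares the literal string including the % character; pattern matching needs LIKE

Fix: Use LIKE for wildcard pattern matching

Corrected query:
SELECT id, name FROM products WHERE name LIKE 'R%'

Result:
id | name  
---+-------
4  | Racket
7  | Router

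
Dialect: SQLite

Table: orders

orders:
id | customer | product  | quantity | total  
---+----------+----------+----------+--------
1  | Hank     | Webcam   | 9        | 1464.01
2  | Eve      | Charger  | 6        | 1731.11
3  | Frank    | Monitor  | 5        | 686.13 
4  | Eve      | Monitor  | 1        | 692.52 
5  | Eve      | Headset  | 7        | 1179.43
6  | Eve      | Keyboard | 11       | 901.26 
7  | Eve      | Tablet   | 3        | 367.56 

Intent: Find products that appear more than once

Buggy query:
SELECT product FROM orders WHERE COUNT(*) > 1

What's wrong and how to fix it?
Bug: WHERE can't reference COUNT(*); aggregates are computed after WHERE

Fix: Group first, then use HAVING for the count condition

Corrected query:
SELECT product FROM orders GROUP BY product HAVING COUNT(*) > 1

Result:
product
-------
Monitor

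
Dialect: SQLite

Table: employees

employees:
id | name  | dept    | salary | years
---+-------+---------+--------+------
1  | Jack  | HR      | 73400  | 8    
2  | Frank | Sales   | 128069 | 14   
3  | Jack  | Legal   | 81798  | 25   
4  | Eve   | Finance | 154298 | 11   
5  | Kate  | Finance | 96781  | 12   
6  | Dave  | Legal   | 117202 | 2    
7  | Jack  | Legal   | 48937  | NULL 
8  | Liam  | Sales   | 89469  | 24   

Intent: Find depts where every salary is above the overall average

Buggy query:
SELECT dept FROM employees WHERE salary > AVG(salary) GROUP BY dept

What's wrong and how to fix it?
Bug: AVG() is an aggregate; it can't sit directly in WHERE

Fix: Use a subquery for AVG and a HAVING MIN(...) filter so the condition holds for every row in the group

Corrected query:
SELECT dept FROM employees GROUP BY dept HAVING MIN(salary) > (SELECT AVG(salary) FROM employees)

Result:
(no rows)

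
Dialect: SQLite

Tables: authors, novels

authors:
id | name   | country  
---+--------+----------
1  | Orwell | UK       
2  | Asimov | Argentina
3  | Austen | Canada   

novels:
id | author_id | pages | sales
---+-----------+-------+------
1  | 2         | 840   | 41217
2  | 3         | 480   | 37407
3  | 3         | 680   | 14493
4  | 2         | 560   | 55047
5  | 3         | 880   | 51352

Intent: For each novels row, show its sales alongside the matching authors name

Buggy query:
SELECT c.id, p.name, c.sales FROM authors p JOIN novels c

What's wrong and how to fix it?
Bug: JOIN with no ON clause produces a cartesian product; every novels row pairs with every authors row

Fix: Specify the join condition linking the foreign key to the parent id

Corrected query:
SELECT c.id, p.name, c.sales FROM authors p JOIN novels c ON c.author_id = p.id

Result:
id | name   | sales
---+--------+------
1  | Asimov | 41217
2  | Austen | 37407
3  | Austen | 14493
4  | Asimov | 55047
5  | Austen | 51352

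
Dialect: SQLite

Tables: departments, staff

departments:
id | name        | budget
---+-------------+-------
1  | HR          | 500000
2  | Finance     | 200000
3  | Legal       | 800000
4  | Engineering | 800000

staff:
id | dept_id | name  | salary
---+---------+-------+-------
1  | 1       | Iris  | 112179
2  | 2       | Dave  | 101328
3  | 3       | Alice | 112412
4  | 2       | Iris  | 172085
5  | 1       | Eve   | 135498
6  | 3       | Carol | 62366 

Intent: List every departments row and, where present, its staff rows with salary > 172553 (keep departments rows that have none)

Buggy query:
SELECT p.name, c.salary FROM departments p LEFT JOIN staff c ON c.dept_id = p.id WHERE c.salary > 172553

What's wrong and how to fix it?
Bug: A WHERE condition on the right-hand table after LEFT JOIN drops unmatched parents

Fix: Put 'c.salary > 172553' in the JOIN's ON clause instead of WHERE

Corrected query:
SELECT p.name, c.salary FROM departments p LEFT JOIN staff c ON c.dept_id = p.id AND c.salary > 172553

Result:
name        | salary
------------+-------
HR          | NULL  
Finance     | NULL  
Legal       | NULL  
Engineering | NULL  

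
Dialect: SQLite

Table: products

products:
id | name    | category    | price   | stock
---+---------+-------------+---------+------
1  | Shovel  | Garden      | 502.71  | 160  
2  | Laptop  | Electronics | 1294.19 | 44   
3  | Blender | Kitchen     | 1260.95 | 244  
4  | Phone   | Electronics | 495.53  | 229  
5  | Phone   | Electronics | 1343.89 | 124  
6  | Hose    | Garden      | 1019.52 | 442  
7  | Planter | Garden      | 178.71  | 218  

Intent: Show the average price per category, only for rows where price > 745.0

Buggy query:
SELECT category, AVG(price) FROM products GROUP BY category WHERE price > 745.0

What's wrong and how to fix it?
Bug: Row-level WHERE must come before GROUP BY in the clause order

Fix: Place WHERE between FROM and GROUP BY

Corrected query:
SELECT category, AVG(price) FROM products WHERE price > 745.0 GROUP BY category

Result:
category    | AVG(price)
------------+-----------
Electronics | 1319.04   
Garden      | 1019.52   
Kitchen     | 1260.95   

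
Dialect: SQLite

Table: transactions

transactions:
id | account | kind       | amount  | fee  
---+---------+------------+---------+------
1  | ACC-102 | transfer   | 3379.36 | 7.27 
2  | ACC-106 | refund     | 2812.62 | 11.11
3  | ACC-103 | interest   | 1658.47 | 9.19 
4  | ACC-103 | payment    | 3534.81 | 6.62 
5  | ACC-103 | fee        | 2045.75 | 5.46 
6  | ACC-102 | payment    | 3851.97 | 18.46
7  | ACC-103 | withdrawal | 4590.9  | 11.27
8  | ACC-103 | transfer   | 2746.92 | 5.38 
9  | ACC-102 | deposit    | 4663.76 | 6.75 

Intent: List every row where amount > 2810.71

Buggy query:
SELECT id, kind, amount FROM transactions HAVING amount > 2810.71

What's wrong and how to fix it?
Bug: HAVING filters the output of aggregation, but this query has no GROUP BY and no aggregate functions, so SQLite rejects it (HAVING clause on a non-aggregate query); the condition here is per row

Fix: Replace HAVING with WHERE since the condition applies to individual rows

Corrected query:
SELECT id, kind, amount FROM transactions WHERE amount > 2810.71

Result:
id | kind       | amount 
---+------------+--------
1  | transfer   | 3379.36
2  | refund     | 2812.62
4  | payment    | 3534.81
6  | payment    | 3851.97
7  | withdrawal | 4590.9 
9  | deposit    | 4663.76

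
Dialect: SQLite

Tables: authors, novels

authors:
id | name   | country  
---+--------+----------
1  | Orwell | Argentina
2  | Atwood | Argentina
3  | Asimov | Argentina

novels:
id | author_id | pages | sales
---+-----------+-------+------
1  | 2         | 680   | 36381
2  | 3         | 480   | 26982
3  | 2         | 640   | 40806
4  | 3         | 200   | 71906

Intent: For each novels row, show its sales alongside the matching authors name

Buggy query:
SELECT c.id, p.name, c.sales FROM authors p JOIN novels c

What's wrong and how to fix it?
Bug: JOIN with no ON clause produces a cartesian product; every novels row pairs with every authors row

Fix: Specify the join condition linking the foreign key to the parent id

Corrected query:
SELECT c.id, p.name, c.sales FROM authors p JOIN novels c ON c.author_id = p.id

Result:
id | name   | sales
---+--------+------
1  | Atwood | 36381
2  | Asimov | 26982
3  | Atwood | 40806
4  | Asimov | 71906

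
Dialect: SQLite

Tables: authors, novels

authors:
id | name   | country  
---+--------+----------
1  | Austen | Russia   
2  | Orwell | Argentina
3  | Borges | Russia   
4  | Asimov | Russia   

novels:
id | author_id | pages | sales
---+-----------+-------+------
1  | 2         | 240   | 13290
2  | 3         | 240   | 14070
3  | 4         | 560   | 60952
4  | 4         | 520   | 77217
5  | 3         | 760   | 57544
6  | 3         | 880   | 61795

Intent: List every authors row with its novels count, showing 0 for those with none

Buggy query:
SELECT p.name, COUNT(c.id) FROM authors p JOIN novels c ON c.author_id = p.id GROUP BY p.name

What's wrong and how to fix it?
Bug: An inner join excludes parents with zero children

Fix: Use LEFT JOIN so parents without children still appear (COUNT(c.id) gives 0)

Corrected query:
SELECT p.name, COUNT(c.id) FROM authors p LEFT JOIN novels c ON c.author_id = p.id GROUP BY p.name

Result:
name   | COUNT(c.id)
-------+------------
Asimov | 2          
Austen | 0          
Borges | 3          
Orwell | 1          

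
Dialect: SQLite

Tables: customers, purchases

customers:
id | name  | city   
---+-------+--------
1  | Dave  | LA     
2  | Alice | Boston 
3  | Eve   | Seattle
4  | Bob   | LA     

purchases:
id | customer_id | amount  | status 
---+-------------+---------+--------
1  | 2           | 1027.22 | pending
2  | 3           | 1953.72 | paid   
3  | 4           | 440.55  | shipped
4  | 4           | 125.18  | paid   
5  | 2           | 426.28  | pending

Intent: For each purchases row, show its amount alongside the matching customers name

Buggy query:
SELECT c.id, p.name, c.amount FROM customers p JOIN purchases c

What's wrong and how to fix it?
Bug: JOIN with no ON clause produces a cartesian product; every purchases row pairs with every customers row

Fix: Add ON c.customer_id = p.id to the JOIN

Corrected query:
SELECT c.id, p.name, c.amount FROM customers p JOIN purchases c ON c.customer_id = p.id

Result:
id | name  | amount 
---+-------+--------
1  | Alice | 1027.22
2  | Eve   | 1953.72
3  | Bob   | 440.55 
4  | Bob   | 125.18 
5  | Alice | 426.28 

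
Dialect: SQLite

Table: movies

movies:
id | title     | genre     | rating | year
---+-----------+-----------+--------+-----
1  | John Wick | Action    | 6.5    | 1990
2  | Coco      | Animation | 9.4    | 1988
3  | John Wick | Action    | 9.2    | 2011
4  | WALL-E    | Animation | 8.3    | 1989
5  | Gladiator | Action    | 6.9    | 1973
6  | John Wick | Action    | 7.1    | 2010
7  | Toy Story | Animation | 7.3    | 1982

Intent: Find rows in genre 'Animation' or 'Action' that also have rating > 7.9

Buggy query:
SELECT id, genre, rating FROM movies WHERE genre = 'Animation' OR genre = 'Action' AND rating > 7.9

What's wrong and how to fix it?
Bug: AND binds tighter than OR, so this parses as genre = 'Animation' OR (genre = 'Action' AND rating > 7.9)

Fix: Add parentheses around the OR so the AND applies to both alternatives

Corrected query:
SELECT id, genre, rating FROM movies WHERE (genre = 'Animation' OR genre = 'Action') AND rating > 7.9

Result:
id | genre     | rating
---+-----------+-------
2  | Animation | 9.4   
3  | Action    | 9.2   
4  | Animation | 8.3   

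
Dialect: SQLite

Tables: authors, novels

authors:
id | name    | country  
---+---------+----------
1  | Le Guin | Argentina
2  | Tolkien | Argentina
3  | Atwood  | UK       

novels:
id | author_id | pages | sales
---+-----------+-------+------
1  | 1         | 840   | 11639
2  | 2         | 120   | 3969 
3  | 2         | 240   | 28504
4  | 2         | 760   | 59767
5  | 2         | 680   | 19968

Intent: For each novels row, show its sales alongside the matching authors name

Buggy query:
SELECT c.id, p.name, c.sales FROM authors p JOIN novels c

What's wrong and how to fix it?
Bug: JOIN with no ON clause produces a cartesian product; every novels row pairs with every authors row

Fix: Add ON c.author_id = p.id to the JOIN

Corrected query:
SELECT c.id, p.name, c.sales FROM authors p JOIN novels c ON c.author_id = p.id

Result:
id | name    | sales
---+---------+------
1  | Le Guin | 11639
2  | Tolkien | 3969 
3  | Tolkien | 28504
4  | Tolkien | 59767
5  | Tolkien | 19968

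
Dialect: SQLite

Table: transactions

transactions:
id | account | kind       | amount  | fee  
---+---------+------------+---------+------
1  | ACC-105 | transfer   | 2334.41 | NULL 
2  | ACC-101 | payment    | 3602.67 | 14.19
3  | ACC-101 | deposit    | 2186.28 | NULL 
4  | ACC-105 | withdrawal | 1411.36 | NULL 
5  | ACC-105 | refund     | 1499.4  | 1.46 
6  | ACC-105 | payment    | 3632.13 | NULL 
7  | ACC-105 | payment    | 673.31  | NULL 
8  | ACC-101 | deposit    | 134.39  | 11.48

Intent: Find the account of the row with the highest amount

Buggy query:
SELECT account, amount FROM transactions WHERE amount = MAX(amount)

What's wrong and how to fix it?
Bug: WHERE is evaluated per row; an aggregate over the whole table isn't defined there

Fix: Wrap MAX in a scalar subquery so WHERE compares against a single value

Corrected query:
SELECT account, amount FROM transactions WHERE amount = (SELECT MAX(amount) FROM transactions)

Result:
account | amount 
--------+--------
ACC-105 | 3632.13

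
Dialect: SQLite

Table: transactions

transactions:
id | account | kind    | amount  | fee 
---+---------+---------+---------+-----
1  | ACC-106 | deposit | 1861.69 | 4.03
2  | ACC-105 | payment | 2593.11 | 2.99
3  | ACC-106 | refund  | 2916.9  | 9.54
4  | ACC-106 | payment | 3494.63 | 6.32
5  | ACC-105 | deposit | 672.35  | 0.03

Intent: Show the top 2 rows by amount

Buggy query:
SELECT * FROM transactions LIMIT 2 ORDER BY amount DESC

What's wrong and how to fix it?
Bug: LIMIT must come after ORDER BY

Fix: Swap the clauses: ORDER BY first, then LIMIT

Corrected query:
SELECT * FROM transactions ORDER BY amount DESC LIMIT 2

Result:
id | account | kind    | amount  | fee 
---+---------+---------+---------+-----
4  | ACC-106 | payment | 3494.63 | 6.32
3  | ACC-106 | refund  | 2916.9  | 9.54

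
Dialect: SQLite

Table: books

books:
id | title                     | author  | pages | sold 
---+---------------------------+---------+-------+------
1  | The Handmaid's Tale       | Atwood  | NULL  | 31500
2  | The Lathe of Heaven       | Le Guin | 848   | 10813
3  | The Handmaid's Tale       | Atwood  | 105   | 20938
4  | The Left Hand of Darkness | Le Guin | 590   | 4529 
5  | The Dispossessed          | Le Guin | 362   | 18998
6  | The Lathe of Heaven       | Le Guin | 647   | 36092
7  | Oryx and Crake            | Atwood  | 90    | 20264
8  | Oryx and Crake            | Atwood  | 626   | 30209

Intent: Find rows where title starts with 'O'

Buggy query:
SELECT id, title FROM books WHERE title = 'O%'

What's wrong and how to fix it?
Bug: Wildcards only work with LIKE; '=' treats '%' as a literal character

Fix: Use LIKE for wildcard pattern matching

Corrected query:
SELECT id, title FROM books WHERE title LIKE 'O%'

Result:
id | title         
---+---------------
7  | Oryx and Crake
8  | Oryx and Crake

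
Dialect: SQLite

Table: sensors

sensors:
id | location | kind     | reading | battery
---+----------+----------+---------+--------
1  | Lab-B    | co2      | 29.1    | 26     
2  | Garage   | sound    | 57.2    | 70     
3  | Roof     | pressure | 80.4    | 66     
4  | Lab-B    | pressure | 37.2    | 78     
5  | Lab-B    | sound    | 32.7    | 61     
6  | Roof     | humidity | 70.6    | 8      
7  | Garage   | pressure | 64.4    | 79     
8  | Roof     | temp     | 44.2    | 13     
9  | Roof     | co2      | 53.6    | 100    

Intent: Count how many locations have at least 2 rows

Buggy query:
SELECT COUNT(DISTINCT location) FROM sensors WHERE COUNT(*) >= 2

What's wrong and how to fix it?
Bug: COUNT(*) cannot appear in WHERE; the per-group count doesn't exist yet

Fix: Group first with HAVING COUNT(*) >= 2, then COUNT the resulting groups

Corrected query:
SELECT COUNT(*) FROM (SELECT location FROM sensors GROUP BY location HAVING COUNT(*) >= 2)

Result:
COUNT(*)
--------
3       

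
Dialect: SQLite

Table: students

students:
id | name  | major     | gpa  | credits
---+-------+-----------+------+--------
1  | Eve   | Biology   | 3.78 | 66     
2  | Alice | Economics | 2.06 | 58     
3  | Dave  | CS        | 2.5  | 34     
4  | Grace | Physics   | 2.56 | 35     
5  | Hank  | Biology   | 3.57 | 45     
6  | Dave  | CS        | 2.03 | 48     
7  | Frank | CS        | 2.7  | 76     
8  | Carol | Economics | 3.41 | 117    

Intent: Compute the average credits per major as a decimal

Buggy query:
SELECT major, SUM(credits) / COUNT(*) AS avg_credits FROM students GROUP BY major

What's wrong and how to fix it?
Bug: SUM(credits) and COUNT(*) are both integers; the division truncates the fractional part

Fix: Multiply by 1.0 (or CAST to REAL) to force floating-point division

Corrected query:
SELECT major, SUM(credits) * 1.0 / COUNT(*) AS avg_credits FROM students GROUP BY major

Result:
major     | avg_credits
----------+------------
Biology   | 55.5       
CS        | 52.666667  
Economics | 87.5       
Physics   | 35         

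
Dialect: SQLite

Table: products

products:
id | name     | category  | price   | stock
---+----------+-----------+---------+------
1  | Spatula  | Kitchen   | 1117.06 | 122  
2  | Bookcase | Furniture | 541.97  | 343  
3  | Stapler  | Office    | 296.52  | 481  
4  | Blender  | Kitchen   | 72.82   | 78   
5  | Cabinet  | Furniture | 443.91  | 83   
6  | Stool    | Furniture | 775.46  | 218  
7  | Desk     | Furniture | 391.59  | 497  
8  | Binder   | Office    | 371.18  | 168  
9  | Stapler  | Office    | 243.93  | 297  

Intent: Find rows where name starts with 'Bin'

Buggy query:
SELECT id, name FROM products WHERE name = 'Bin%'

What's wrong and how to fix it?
Bug: '=' compares the literal string including the % character; pattern matching needs LIKE

Fix: Replace '=' with LIKE so 'Bin%' is treated as a pattern

Corrected query:
SELECT id, name FROM products WHERE name LIKE 'Bin%'

Result:
id | name  
---+-------
8  | Binder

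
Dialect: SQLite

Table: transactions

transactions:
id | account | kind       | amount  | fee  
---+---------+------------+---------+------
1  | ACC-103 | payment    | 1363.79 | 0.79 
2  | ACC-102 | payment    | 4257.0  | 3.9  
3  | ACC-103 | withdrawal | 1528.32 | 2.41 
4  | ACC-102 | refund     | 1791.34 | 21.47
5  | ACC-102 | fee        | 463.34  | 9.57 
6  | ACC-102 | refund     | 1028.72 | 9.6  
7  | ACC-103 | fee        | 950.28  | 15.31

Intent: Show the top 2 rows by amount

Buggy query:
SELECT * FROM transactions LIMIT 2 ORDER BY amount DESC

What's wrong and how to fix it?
Bug: ORDER BY cannot follow LIMIT; LIMIT is the final clause

Fix: Swap the clauses: ORDER BY first, then LIMIT

Corrected query:
SELECT * FROM transactions ORDER BY amount DESC LIMIT 2

Result:
id | account | kind    | amount  | fee  
---+---------+---------+---------+------
2  | ACC-102 | payment | 4257    | 3.9  
4  | ACC-102 | refund  | 1791.34 | 21.47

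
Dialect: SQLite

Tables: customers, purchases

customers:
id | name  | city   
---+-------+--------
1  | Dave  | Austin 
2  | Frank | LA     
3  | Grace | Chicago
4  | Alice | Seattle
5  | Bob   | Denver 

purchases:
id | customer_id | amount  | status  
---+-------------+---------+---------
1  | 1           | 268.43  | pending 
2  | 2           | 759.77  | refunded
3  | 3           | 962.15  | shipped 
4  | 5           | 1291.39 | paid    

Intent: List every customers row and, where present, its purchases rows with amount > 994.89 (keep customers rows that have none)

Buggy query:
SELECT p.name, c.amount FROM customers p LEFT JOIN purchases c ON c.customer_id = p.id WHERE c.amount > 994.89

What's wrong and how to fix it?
Bug: Filtering c.amount in WHERE discards the NULL rows produced by LEFT JOIN, turning it into an inner join

Fix: Move the right-table condition into the ON clause so unmatched parents are kept

Corrected query:
SELECT p.name, c.amount FROM customers p LEFT JOIN purchases c ON c.customer_id = p.id AND c.amount > 994.89

Result:
name  | amount 
------+--------
Dave  | NULL   
Frank | NULL   
Grace | NULL   
Alice | NULL   
Bob   | 1291.39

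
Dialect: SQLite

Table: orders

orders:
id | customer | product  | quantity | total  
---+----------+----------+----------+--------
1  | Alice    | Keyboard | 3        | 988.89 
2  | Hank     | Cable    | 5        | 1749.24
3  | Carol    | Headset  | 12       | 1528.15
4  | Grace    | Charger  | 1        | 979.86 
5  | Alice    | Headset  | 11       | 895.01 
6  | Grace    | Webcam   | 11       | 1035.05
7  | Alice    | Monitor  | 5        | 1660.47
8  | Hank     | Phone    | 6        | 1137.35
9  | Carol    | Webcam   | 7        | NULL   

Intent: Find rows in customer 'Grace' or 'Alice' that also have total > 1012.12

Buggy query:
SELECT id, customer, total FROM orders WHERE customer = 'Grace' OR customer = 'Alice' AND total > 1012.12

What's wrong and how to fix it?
Bug: AND binds tighter than OR, so this parses as customer = 'Grace' OR (customer = 'Alice' AND total > 1012.12)

Fix: Group the OR with parentheses (or use IN), then AND the threshold

Corrected query:
SELECT id, customer, total FROM orders WHERE (customer = 'Grace' OR customer = 'Alice') AND total > 1012.12

Result:
id | customer | total  
---+----------+--------
6  | Grace    | 1035.05
7  | Alice    | 1660.47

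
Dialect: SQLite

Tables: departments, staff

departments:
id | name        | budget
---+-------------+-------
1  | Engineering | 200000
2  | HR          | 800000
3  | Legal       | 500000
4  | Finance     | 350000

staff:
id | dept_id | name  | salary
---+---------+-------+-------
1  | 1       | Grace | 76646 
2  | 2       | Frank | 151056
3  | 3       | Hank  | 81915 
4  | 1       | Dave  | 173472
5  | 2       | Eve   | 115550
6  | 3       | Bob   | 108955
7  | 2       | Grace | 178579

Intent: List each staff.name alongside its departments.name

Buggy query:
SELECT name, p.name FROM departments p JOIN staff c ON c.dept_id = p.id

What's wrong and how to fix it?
Bug: Both tables have a 'name' column; the unqualified reference is ambiguous

Fix: Prefix ambiguous columns with the table alias

Corrected query:
SELECT c.name, p.name FROM departments p JOIN staff c ON c.dept_id = p.id

Result:
name  | name       
------+------------
Grace | Engineering
Frank | HR         
Hank  | Legal      
Dave  | Engineering
Eve   | HR         
Bob   | Legal      
Grace | HR         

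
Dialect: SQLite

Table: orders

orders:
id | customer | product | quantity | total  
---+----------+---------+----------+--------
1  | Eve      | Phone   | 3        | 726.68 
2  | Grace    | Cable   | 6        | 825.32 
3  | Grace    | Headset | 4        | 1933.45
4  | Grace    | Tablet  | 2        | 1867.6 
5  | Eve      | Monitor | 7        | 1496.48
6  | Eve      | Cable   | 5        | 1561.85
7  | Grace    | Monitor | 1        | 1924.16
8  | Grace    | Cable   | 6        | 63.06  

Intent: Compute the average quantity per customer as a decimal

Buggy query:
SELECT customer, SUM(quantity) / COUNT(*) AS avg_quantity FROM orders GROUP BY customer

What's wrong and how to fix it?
Bug: Both operands are integers, so '/' performs integer division and truncates

Fix: Multiply by 1.0 (or CAST to REAL) to force floating-point division

Corrected query:
SELECT customer, SUM(quantity) * 1.0 / COUNT(*) AS avg_quantity FROM orders GROUP BY customer

Result:
customer | avg_quantity
---------+-------------
Eve      | 5           
Grace    | 3.8         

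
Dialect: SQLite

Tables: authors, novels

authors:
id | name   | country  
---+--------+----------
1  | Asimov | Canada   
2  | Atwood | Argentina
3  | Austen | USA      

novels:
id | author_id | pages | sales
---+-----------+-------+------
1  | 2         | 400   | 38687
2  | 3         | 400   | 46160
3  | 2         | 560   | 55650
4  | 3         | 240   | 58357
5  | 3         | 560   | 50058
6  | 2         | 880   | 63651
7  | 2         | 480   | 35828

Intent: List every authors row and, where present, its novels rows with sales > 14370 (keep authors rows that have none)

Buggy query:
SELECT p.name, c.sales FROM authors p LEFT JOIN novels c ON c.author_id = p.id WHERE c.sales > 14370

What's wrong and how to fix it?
Bug: Filtering c.sales in WHERE discards the NULL rows produced by LEFT JOIN, turning it into an inner join

Fix: Move the right-table condition into the ON clause so unmatched parents are kept

Corrected query:
SELECT p.name, c.sales FROM authors p LEFT JOIN novels c ON c.author_id = p.id AND c.sales > 14370

Result:
name   | sales
-------+------
Asimov | NULL 
Atwood | 35828
Atwood | 38687
Atwood | 55650
Atwood | 63651
Austen | 46160
Austen | 50058
Austen | 58357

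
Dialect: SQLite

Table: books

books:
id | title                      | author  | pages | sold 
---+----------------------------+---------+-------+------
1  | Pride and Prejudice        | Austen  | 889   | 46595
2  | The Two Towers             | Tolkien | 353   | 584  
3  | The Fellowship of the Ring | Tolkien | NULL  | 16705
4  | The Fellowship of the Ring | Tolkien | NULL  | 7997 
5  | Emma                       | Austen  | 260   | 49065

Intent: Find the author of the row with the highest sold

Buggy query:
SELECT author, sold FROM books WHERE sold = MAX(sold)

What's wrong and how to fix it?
Bug: MAX(sold) is an aggregate and cannot be used directly in WHERE

Fix: Use a subquery: WHERE sold = (SELECT MAX(sold) FROM books)

Corrected query:
SELECT author, sold FROM books WHERE sold = (SELECT MAX(sold) FROM books)

Result:
author | sold 
-------+------
Austen | 49065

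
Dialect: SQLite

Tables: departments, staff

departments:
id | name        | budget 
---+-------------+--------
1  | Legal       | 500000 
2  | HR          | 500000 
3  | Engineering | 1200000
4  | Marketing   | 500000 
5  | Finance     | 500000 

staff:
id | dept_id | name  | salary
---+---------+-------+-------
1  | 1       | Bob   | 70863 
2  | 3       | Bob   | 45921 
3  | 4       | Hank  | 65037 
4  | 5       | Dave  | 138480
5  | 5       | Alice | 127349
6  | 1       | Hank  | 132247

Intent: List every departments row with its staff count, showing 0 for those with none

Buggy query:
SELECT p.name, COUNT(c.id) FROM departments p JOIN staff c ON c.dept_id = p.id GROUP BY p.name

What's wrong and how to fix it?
Bug: An inner join excludes parents with zero children

Fix: Switch to LEFT JOIN to retain unmatched parent rows

Corrected query:
SELECT p.name, COUNT(c.id) FROM departments p LEFT JOIN staff c ON c.dept_id = p.id GROUP BY p.name

Result:
name        | COUNT(c.id)
------------+------------
Engineering | 1          
Finance     | 2          
HR          | 0          
Legal       | 2          
Marketing   | 1          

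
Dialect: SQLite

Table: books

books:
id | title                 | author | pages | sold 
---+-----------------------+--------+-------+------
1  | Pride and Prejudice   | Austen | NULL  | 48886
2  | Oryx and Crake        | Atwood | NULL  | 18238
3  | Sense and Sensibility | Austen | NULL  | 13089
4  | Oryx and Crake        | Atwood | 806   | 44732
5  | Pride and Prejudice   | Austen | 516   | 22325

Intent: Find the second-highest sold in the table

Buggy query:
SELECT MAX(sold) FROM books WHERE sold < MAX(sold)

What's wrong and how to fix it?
Bug: MAX(sold) on the right of the comparison is an aggregate-in-WHERE error

Fix: Compute the overall MAX in a subquery, then take MAX of rows below it

Corrected query:
SELECT MAX(sold) FROM books WHERE sold < (SELECT MAX(sold) FROM books)

Result:
MAX(sold)
---------
44732    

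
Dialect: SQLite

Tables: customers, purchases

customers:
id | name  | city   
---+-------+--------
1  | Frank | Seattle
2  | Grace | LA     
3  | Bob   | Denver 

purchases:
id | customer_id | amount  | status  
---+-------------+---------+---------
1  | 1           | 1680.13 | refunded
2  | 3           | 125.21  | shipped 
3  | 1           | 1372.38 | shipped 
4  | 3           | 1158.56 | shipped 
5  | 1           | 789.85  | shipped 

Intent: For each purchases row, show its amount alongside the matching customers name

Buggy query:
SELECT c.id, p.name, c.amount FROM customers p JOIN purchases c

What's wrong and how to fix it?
Bug: JOIN with no ON clause produces a cartesian product; every purchases row pairs with every customers row

Fix: Add ON c.customer_id = p.id to the JOIN

Corrected query:
SELECT c.id, p.name, c.amount FROM customers p JOIN purchases c ON c.customer_id = p.id

Result:
id | name  | amount 
---+-------+--------
1  | Frank | 1680.13
2  | Bob   | 125.21 
3  | Frank | 1372.38
4  | Bob   | 1158.56
5  | Frank | 789.85 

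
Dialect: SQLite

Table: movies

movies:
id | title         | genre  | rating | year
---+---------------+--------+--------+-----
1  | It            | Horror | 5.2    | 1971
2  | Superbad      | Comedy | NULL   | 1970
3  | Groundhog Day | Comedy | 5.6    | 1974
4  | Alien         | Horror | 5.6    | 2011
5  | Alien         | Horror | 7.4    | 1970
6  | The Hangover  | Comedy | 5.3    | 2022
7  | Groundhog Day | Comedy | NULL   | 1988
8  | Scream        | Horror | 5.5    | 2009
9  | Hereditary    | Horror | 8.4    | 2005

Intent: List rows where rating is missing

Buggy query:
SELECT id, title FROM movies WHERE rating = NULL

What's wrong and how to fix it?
Bug: '= NULL' is always unknown in SQL three-valued logic, so no rows match

Fix: Use IS NULL to test for NULL

Corrected query:
SELECT id, title FROM movies WHERE rating IS NULL

Result:
id | title        
---+--------------
2  | Superbad     
7  | Groundhog Day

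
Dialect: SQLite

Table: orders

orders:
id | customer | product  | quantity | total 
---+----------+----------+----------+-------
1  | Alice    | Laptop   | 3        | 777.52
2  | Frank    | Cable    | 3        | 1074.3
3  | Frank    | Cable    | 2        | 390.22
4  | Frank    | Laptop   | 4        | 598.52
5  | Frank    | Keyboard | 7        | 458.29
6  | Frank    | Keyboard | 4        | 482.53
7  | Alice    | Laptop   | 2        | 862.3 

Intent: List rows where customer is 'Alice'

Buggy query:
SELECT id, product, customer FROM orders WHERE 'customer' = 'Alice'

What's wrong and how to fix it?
Bug: Single quotes denote string literals in SQL; the column name is being compared as a constant string

Fix: Remove the quotes around the column name (or use double quotes for an identifier)

Corrected query:
SELECT id, product, customer FROM orders WHERE customer = 'Alice'

Result:
id | product | customer
---+---------+---------
1  | Laptop  | Alice   
7  | Laptop  | Alice   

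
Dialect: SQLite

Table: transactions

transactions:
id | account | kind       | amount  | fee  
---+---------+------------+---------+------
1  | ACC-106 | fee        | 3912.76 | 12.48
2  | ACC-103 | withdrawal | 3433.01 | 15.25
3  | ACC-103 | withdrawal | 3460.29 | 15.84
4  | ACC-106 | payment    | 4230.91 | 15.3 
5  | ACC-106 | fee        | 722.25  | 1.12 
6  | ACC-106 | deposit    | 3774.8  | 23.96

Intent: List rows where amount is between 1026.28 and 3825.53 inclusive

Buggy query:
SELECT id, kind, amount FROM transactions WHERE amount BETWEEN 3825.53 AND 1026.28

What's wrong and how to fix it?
Bug: The bounds are reversed; BETWEEN a AND b requires a <= b to match anything

Fix: Swap the bounds so the smaller value comes first

Corrected query:
SELECT id, kind, amount FROM transactions WHERE amount BETWEEN 1026.28 AND 3825.53

Result:
id | kind       | amount 
---+------------+--------
2  | withdrawal | 3433.01
3  | withdrawal | 3460.29
6  | deposit    | 3774.8 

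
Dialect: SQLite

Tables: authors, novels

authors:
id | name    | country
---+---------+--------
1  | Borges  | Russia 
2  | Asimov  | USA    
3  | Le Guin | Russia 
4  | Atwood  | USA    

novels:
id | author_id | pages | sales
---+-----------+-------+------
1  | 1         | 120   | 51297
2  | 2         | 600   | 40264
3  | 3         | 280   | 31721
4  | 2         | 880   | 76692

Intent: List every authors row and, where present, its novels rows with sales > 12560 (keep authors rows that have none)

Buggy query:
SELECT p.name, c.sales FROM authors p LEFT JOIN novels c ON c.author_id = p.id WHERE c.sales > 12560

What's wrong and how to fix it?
Bug: Filtering c.sales in WHERE discards the NULL rows produced by LEFT JOIN, turning it into an inner join

Fix: Move the right-table condition into the ON clause so unmatched parents are kept

Corrected query:
SELECT p.name, c.sales FROM authors p LEFT JOIN novels c ON c.author_id = p.id AND c.sales > 12560

Result:
name    | sales
--------+------
Borges  | 51297
Asimov  | 40264
Asimov  | 76692
Le Guin | 31721
Atwood  | NULL 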